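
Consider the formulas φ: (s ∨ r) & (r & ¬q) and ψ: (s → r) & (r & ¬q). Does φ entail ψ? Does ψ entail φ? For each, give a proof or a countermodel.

The biconditional holds.

(→) Assume the antecedent. If s is true, the antecedent forces (s = T, r = T, q = F), and (s → r) & (r & ¬q) holds there. If s is false, the antecedent forces (s = F, r = T, q = F), and (s → r) & (r & ¬q) holds there. Either way (s → r) & (r & ¬q) holds.

(←) Assume the antecedent. If s is true, the antecedent forces (s = T, r = T, q = F), and (s ∨ r) & (r & ¬q) holds there. If s is false, the antecedent forces (s = F, r = T, q = F), and (s ∨ r) & (r & ¬q) holds there. Either way (s ∨ r) & (r & ¬q) holds.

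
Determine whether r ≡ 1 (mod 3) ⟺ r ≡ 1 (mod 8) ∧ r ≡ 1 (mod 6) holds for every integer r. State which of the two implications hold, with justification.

The forward direction fails; the converse holds.

(→) This fails: r = 4 gives 4 ≡ 1 (mod 3) but 4 ≡ 4 (mod 8), so the conjunction on the right does not hold.

(←) Conversely, if r ≡ 1 (mod 8) and r ≡ 1 (mod 6), then by the Chinese remainder theorem r ≡ 1 (mod 24). Since 1 ≡ 1 (mod 3) and 3 ∣ 24, we get r ≡ 1 (mod 3).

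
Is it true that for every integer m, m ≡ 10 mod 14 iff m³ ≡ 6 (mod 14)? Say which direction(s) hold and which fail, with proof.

Not equivalent: only (⇒) holds.

(⟸) This fails: take m = 6. Then 6³ = 216 ≡ 6 (mod 14), yet 6 ≡ 6 (mod 14), not 10.

(⟹) Suppose m ≡ 10 mod 14. Write m = 14j + 10. Then (14j + 10)³ = 2744j³ + 5880j² + 4200j + 1000 = 14(196j³ + 420j² + 300j + 71) + 6, so m³ ≡ 6 (mod 14).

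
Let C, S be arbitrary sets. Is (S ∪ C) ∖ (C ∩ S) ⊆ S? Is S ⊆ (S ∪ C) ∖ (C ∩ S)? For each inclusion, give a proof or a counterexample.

(⟹) This inclusion fails. Take C = {1}, S = ∅; then 1 ∈ (S ∪ C) ∖ (C ∩ S) but 1 ∉ S.

(⟸) This inclusion fails. Take C = {1}, S = {1}; then 1 ∈ S but 1 ∉ (S ∪ C) ∖ (C ∩ S).

Neither inclusion holds.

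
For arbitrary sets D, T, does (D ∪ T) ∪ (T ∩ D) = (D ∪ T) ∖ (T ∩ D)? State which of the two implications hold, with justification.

The sets are not equal: only the reverse inclusion holds.

(⟹) This inclusion fails. Take D = {1}, T = {1}; then 1 ∈ (D ∪ T) ∪ (T ∩ D) but 1 ∉ (D ∪ T) ∖ (T ∩ D).

(⟸) Let x ∈ (D ∪ T) ∖ (T ∩ D). Then either x ∈ D and x ∉ T; or x ∈ T and x ∉ D. In each case x ∈ (D ∪ T) ∪ (T ∩ D), so (D ∪ T) ∖ (T ∩ D) ⊆ (D ∪ T) ∪ (T ∩ D).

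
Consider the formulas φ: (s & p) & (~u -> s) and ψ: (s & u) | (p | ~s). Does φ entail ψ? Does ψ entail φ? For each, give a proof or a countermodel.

[⇐] This fails. Under u = F, s = F, p = F, the left side is false but the right side is true.

[⇒] Assume the antecedent. If u is true, (s & u) | (p | ~s) reduces to true regardless of the other variables. If u is false, the antecedent forces (u = F, s = T, p = T), and (s & u) | (p | ~s) holds there. Either way (s & u) | (p | ~s) holds.

(⇒) holds; (⇐) fails.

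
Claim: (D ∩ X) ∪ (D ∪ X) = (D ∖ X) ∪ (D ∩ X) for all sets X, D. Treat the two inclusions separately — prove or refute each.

(⟹) This inclusion fails. Take X = {1}, D = ∅; then 1 ∈ (D ∩ X) ∪ (D ∪ X) but 1 ∉ (D ∖ X) ∪ (D ∩ X).

(⟸) Let x ∈ (D ∖ X) ∪ (D ∩ X). Then either x ∈ D and x ∉ X; or x ∈ X ∩ D. In each case x ∈ (D ∩ X) ∪ (D ∪ X), so (D ∖ X) ∪ (D ∩ X) ⊆ (D ∩ X) ∪ (D ∪ X).

Only the reverse inclusion holds.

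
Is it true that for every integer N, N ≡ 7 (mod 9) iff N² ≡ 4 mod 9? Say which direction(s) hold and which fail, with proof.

Only the forward direction holds.

[⇒] Suppose N ≡ 7 (mod 9). Write N = 9j + 7. Then (9j + 7)² = 81j² + 126j + 49 = 9(9j² + 14j + 5) + 4, so N² ≡ 4 (mod 9).

[⇐] This fails: take N = 2. Then 2² = 4 ≡ 4 (mod 9), yet 2 ≡ 2 (mod 9), not 7.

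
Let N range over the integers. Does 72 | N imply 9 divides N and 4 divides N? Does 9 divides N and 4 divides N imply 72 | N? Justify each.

Only the forward implication holds.

(⟹) If 72 ∣ N, write N = 72q. Since 72 = 8·9, N = 9·(8q), so 9 ∣ N; and since 72 = 18·4, N = 4·(18q), so 4 ∣ N.

(⟸) This fails: take N = 36. Both 9 ∣ 36 and 4 ∣ 36, yet 36 is not a multiple of 72 (since 36 = 0·72 + 36), so 72 ∤ 36.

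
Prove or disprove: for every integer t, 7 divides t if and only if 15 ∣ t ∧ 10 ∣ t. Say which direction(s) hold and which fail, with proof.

Neither direction holds.

Forward direction. This fails: take t = 7. Certainly 7 ∣ 7, but 15 ∤ 7.

Converse. This fails: take t = 30. Both 15 ∣ 30 and 10 ∣ 30, yet 30 is not a multiple of 7 (since 30 = 4·7 + 2), so 7 ∤ 30.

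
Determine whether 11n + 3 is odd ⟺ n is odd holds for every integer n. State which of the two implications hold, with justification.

Neither direction holds.

(→) This fails: n = 4 gives 11n + 3 = 47, which is odd, but 4 is even, not odd.

(←) This also fails: n = 3 is odd, but 11n + 3 = 36 is even, not odd.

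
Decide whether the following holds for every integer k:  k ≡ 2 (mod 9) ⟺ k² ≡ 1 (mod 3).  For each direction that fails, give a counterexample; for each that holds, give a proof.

(→) Suppose k ≡ 2 (mod 9). Then k² ≡ 2² = 4 (mod 9), and since 3 ∣ 9, also k² ≡ 1 (mod 3).

(←) This fails: take k = 1. Then 1² = 1 ≡ 1 (mod 3), yet 1 ≡ 1 (mod 9), not 2.

Only the forward implication holds.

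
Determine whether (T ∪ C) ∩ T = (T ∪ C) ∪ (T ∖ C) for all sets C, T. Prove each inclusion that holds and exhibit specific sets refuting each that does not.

(⊆) Let x ∈ (T ∪ C) ∩ T. Then either x ∈ T and x ∉ C; or x ∈ C ∩ T. In each case x ∈ (T ∪ C) ∪ (T ∖ C), so (T ∪ C) ∩ T ⊆ (T ∪ C) ∪ (T ∖ C).

(⊇) This inclusion fails. Take C = {1}, T = ∅; then 1 ∈ (T ∪ C) ∪ (T ∖ C) but 1 ∉ (T ∪ C) ∩ T.

(⊆) holds; (⊇) fails.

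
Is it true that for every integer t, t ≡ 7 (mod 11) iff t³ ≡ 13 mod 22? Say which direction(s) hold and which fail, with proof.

Only the reverse direction holds.

Converse. The residues r modulo 22 with r³ ≡ 13 (mod 22) are exactly {7}, and each is ≡ 7 (mod 11).

Forward direction. This fails: take t = 18. Then 18 ≡ 7 (mod 11), but 18³ = 5832 ≡ 2 (mod 22), not 13.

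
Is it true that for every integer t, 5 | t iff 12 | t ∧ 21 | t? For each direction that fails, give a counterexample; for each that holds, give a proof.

(⇒) This fails: take t = 5. Certainly 5 ∣ 5, but 12 ∤ 5.

(⇐) This fails: take t = 84. Both 12 ∣ 84 and 21 ∣ 84, yet 84 is not a multiple of 5 (since 84 = 16·5 + 4), so 5 ∤ 84.

(⇒) fails and (⇐) fails.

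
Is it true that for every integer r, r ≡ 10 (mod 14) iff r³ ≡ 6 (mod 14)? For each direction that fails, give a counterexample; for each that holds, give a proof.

The forward direction holds; the converse fails.

(→) Suppose r ≡ 10 (mod 14). Write r = 14j + 10. Then (14j + 10)³ = 2744j³ + 5880j² + 4200j + 1000 = 14(196j³ + 420j² + 300j + 71) + 6, so r³ ≡ 6 (mod 14).

(←) This fails: take r = 6. Then 6³ = 216 ≡ 6 (mod 14), yet 6 ≡ 6 (mod 14), not 10.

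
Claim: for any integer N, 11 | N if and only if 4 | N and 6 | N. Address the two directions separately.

(⇒) fails and (⇐) fails.

[⇒] This fails: take N = 11. Certainly 11 ∣ 11, but 4 ∤ 11.

[⇐] This fails: take N = 12. Both 4 ∣ 12 and 6 ∣ 12, yet 12 is not a multiple of 11 (since 12 = 1·11 + 1), so 11 ∤ 12.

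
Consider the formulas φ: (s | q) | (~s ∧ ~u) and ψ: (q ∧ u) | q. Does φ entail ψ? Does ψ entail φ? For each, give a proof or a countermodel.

(⟹) This fails. Under u = F, s = F, q = F, the left side is true but the right side is false.

(⟸) Assume the antecedent. If u is true, the antecedent forces (u = T, s = F, q = T) or (u = T, s = T, q = T), and (s | q) | (~s ∧ ~u) holds there. If u is false, (s | q) | (~s ∧ ~u) reduces to true regardless of the other variables. Either way (s | q) | (~s ∧ ~u) holds.

The forward direction fails; the converse holds.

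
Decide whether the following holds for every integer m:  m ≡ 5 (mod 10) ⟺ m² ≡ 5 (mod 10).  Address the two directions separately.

[⇐] Suppose m² ≡ 5 (mod 10). The only residue r in {0, …, 9} with r² ≡ 5 (mod 10) is r = 5, so m ≡ 5 (mod 10).

[⇒] Suppose m ≡ 5 (mod 10). Write m = 10j + 5. Then (10j + 5)² = 100j² + 100j + 25 = 10(10j² + 10j + 2) + 5, so m² ≡ 5 (mod 10).

Both directions hold.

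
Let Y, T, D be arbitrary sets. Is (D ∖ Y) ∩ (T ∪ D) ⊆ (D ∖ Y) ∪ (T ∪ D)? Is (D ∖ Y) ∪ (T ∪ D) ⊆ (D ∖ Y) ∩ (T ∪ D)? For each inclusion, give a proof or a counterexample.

(⊆) holds; (⊇) fails.

Reverse inclusion. This inclusion fails. Take Y = ∅, T = {1}, D = ∅; then 1 ∈ (D ∖ Y) ∪ (T ∪ D) but 1 ∉ (D ∖ Y) ∩ (T ∪ D).

Forward inclusion. Let x ∈ (D ∖ Y) ∩ (T ∪ D). Then either x ∈ D and x ∉ Y, T; or x ∈ T ∩ D and x ∉ Y. In each case x ∈ (D ∖ Y) ∪ (T ∪ D), so (D ∖ Y) ∩ (T ∪ D) ⊆ (D ∖ Y) ∪ (T ∪ D).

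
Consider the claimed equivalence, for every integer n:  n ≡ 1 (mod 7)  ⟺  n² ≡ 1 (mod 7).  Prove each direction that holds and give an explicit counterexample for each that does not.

(⇐) This fails: take n = 6. Then 6² = 36 ≡ 1 (mod 7), yet 6 ≡ 6 (mod 7), not 1.

(⇒) Suppose n ≡ 1 (mod 7). Write n = 7j + 1. Then (7j + 1)² = 49j² + 14j + 1 = 7(7j² + 2j) + 1, so n² ≡ 1 (mod 7).

The forward direction holds; the converse fails.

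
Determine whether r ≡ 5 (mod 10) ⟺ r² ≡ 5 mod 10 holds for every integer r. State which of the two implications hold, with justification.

Forward direction. Suppose r ≡ 5 (mod 10). Write r = 10j + 5. Then (10j + 5)² = 100j² + 100j + 25 = 10(10j² + 10j + 2) + 5, so r² ≡ 5 (mod 10).

Converse. For the converse, argue contrapositively. If r ≢ 5 (mod 10), then r is congruent to one of 0, 1, 2, 3, 4, 6, 7, 8, 9 modulo 10, and these give r² ≡ 0, 1, 4, 9, 6, 6, 9, 4, 1 respectively — never 5.

Both implications hold.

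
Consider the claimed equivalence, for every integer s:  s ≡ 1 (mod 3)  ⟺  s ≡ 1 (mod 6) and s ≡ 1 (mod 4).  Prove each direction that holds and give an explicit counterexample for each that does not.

(←) If s ≡ 1 (mod 6) and s ≡ 1 (mod 4), then by the Chinese remainder theorem s ≡ 1 (mod 12). Since 1 ≡ 1 (mod 3) and 3 ∣ 12, we get s ≡ 1 (mod 3).

(→) This fails: s = 10 gives 10 ≡ 1 (mod 3) but 10 ≡ 4 (mod 6), so the conjunction on the right does not hold.

(⇒) fails; (⇐) holds.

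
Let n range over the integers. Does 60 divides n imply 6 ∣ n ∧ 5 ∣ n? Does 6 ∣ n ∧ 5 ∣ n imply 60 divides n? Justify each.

Converse. This fails: take n = 30. Both 6 ∣ 30 and 5 ∣ 30, yet 30 is not a multiple of 60 (since 30 = 0·60 + 30), so 60 ∤ 30.

Forward direction. If 60 ∣ n, write n = 60q. Since 60 = 10·6, n = 6·(10q), so 6 ∣ n; and since 60 = 12·5, n = 5·(12q), so 5 ∣ n.

Only the forward direction holds.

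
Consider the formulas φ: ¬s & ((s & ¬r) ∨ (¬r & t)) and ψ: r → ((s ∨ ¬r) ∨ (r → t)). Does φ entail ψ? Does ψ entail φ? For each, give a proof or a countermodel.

The forward direction holds; the converse fails.

(⟹) Assume the antecedent. If t is true, r → ((s ∨ ¬r) ∨ (r → t)) reduces to true regardless of the other variables. If t is false, the antecedent cannot hold. Either way r → ((s ∨ ¬r) ∨ (r → t)) holds.

(⟸) This fails. Under t = F, s = F, r = F, the left side is false but the right side is true.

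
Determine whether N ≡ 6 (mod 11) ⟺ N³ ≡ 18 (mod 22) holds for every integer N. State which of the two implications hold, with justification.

(⇒) This fails: take N = 17. Then 17 ≡ 6 (mod 11), but 17³ = 4913 ≡ 7 (mod 22), not 18.

(⇐) Conversely, the residues r modulo 22 with r³ ≡ 18 (mod 22) are exactly {6}, and each is ≡ 6 (mod 11).

Only the reverse direction holds.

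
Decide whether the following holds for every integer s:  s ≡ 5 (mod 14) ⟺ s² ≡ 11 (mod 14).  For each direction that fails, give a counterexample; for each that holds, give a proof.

Only the forward implication holds.

[⇒] Suppose s ≡ 5 (mod 14). Write s = 14j + 5. Then (14j + 5)² = 196j² + 140j + 25 = 14(14j² + 10j + 1) + 11, so s² ≡ 11 (mod 14).

[⇐] This fails: take s = 9. Then 9² = 81 ≡ 11 (mod 14), yet 9 ≡ 9 (mod 14), not 5.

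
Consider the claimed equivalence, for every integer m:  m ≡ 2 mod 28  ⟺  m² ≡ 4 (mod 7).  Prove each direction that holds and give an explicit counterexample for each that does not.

[⇐] This fails: take m = 5. Then 5² = 25 ≡ 4 (mod 7), yet 5 ≡ 5 (mod 28), not 2.

[⇒] Suppose m ≡ 2 (mod 28). Then m² ≡ 2² = 4 (mod 28), and since 7 ∣ 28, also m² ≡ 4 (mod 7).

(⇒) holds; (⇐) fails.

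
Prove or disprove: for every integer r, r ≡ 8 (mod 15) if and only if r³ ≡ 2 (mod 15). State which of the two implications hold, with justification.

(⇒) Suppose r ≡ 8 (mod 15). Write r = 15j + 8. Then (15j + 8)³ = 3375j³ + 5400j² + 2880j + 512 = 15(225j³ + 360j² + 192j + 34) + 2, so r³ ≡ 2 (mod 15).

(⇐) Conversely, suppose r³ ≡ 2 (mod 15). The only residue r in {0, …, 14} with r³ ≡ 2 (mod 15) is r = 8, so r ≡ 8 (mod 15).

Both directions hold; the statement is true.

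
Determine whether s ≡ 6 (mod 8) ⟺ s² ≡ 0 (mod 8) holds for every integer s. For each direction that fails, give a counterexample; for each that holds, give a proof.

Both directions fail.

(→) This fails: take s = 6. Then 6 ≡ 6 (mod 8), but 6² = 36 ≡ 4 (mod 8), not 0.

(←) This fails: take s = 0. Then 0² = 0 ≡ 0 (mod 8), yet 0 ≡ 0 (mod 8), not 6.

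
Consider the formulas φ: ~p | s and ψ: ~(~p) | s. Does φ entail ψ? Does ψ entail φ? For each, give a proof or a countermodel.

Forward direction. This fails. Under s = F, p = F, the left side is true but the right side is false.

Converse. This fails. Under s = F, p = T, the left side is false but the right side is true.

Neither direction holds.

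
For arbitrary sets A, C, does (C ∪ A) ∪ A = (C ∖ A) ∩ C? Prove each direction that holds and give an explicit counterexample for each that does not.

Forward inclusion. This inclusion fails. Take A = {1}, C = ∅; then 1 ∈ (C ∪ A) ∪ A but 1 ∉ (C ∖ A) ∩ C.

Reverse inclusion. Let x ∈ (C ∖ A) ∩ C. Then x ∈ C and x ∉ A, from which x ∈ (C ∪ A) ∪ A.

The sets are not equal: only the reverse inclusion holds.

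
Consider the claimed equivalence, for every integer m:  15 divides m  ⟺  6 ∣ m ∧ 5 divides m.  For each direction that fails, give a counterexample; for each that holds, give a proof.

(⟹) This fails: take m = 15. Certainly 15 ∣ 15, but 6 ∤ 15.

(⟸) Suppose 6 ∣ m and 5 ∣ m. Any common multiple of 6 and 5 is a multiple of their lcm; here gcd(6, 5) = 1, so lcm(6, 5) = 6·5 = 30, so 30 ∣ m. Since 15 ∣ 30, it follows that 15 ∣ m.

(⇒) fails; (⇐) holds.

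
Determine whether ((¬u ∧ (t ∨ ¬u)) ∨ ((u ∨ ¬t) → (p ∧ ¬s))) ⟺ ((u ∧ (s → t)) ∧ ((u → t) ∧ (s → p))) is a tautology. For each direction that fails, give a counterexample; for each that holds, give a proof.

(→) This fails. Under t = F, u = F, s = F, p = F, the left side is true but the right side is false.

(←) This fails. Under t = T, u = T, s = F, p = F, the left side is false but the right side is true.

Neither direction holds.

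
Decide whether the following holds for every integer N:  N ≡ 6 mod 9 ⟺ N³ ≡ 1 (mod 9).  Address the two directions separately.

Forward direction. This fails: take N = 6. Then 6 ≡ 6 (mod 9), but 6³ = 216 ≡ 0 (mod 9), not 1.

Converse. This fails: take N = 1. Then 1³ = 1 ≡ 1 (mod 9), yet 1 ≡ 1 (mod 9), not 6.

Both directions fail.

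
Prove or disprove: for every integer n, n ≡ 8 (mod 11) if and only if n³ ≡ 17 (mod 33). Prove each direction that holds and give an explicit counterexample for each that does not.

Forward direction. This fails: take n = 19. Then 19 ≡ 8 (mod 11), but 19³ = 6859 ≡ 28 (mod 33), not 17.

Converse. The residues r modulo 33 with r³ ≡ 17 (mod 33) are exactly {8}, and each is ≡ 8 (mod 11).

(⇒) fails; (⇐) holds.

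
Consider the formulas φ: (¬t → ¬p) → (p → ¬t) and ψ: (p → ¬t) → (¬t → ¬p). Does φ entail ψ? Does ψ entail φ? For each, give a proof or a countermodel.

Neither implication holds.

(→) This fails. Under p = T, t = F, the left side is true but the right side is false.

(←) This fails. Under p = T, t = T, the left side is false but the right side is true.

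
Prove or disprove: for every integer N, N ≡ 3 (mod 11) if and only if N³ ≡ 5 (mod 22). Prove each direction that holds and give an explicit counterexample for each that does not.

(→) This fails: take N = 14. Then 14 ≡ 3 (mod 11), but 14³ = 2744 ≡ 16 (mod 22), not 5.

(←) Conversely, the residues r modulo 22 with r³ ≡ 5 (mod 22) are exactly {3}, and each is ≡ 3 (mod 11).

Only the converse holds.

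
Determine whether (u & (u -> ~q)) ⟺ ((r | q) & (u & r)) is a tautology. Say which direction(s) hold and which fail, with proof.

(⇒) fails and (⇐) fails.

(⟹) This fails. Under r = F, u = T, q = F, the left side is true but the right side is false.

(⟸) This fails. Under r = T, u = T, q = T, the left side is false but the right side is true.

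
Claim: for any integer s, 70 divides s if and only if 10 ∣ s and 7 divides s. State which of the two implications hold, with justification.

Equivalent; both directions hold.

(⇒) If 70 ∣ s, write s = 70q. Since 70 = 7·10, s = 10·(7q), so 10 ∣ s; and since 70 = 10·7, s = 7·(10q), so 7 ∣ s.

(⇐) Suppose 10 ∣ s and 7 ∣ s. Any common multiple of 10 and 7 is a multiple of their lcm; here gcd(10, 7) = 1, so lcm(10, 7) = 10·7 = 70, so 70 ∣ s.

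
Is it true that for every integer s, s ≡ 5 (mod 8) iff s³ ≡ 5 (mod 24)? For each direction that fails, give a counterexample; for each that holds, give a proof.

The forward direction fails; the converse holds.

[⇒] This fails: take s = 13. Then 13 ≡ 5 (mod 8), but 13³ = 2197 ≡ 13 (mod 24), not 5.

[⇐] Conversely, the residues r modulo 24 with r³ ≡ 5 (mod 24) are exactly {5}, and each is ≡ 5 (mod 8).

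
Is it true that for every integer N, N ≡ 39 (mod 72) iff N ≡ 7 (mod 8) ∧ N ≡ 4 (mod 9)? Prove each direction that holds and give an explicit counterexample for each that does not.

(⟹) This fails: N = 39 gives 39 ≡ 39 (mod 72) but 39 ≡ 3 (mod 9), so the conjunction on the right does not hold.

(⟸) This fails: N = 31 satisfies both congruences on the right (31 ≡ 7 mod 8 and 31 ≡ 4 mod 9) yet 31 ≡ 31 (mod 72), not 39.

Neither implication holds.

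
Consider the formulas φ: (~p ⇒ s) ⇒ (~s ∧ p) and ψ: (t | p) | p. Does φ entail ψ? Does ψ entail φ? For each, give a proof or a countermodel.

Both directions fail.

(⇒) This fails. Under t = F, p = F, s = F, the left side is true but the right side is false.

(⇐) This fails. Under t = T, p = F, s = T, the left side is false but the right side is true.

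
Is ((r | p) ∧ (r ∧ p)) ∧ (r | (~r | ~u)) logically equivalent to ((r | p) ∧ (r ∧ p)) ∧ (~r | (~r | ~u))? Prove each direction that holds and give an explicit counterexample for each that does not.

(⇒) fails; (⇐) holds.

Forward direction. This fails. Under r = T, p = T, u = T, the left side is true but the right side is false.

Converse. Assume the antecedent. If r is true, the antecedent forces (r = T, p = T, u = F), and the consequent holds there. If r is false, the antecedent cannot hold. Either way the consequent holds.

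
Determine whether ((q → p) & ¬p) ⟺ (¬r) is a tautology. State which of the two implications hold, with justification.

Neither direction holds.

[⇒] This fails. Under r = T, p = F, q = F, the left side is true but the right side is false.

[⇐] This fails. Under r = F, p = T, q = F, the left side is false but the right side is true.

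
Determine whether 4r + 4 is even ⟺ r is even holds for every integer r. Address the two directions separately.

Only the converse holds.

(⇐) Suppose r is even. Since 4 is even, 4r is even for every r, so 4r + 4 has the same parity as 4, which is even. Hence 4r + 4 is even.

(⇒) This fails: take r = 3. Then 4r + 4 = 16, which is even, yet r = 3 is odd, not even.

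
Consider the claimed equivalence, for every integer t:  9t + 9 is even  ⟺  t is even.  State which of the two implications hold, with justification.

(→) This fails: t = 7 gives 9t + 9 = 72, which is even, but 7 is odd, not even.

(←) This also fails: t = 4 is even, but 9t + 9 = 45 is odd, not even.

Both directions fail.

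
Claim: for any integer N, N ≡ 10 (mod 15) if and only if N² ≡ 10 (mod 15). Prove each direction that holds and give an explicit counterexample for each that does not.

Forward direction. Suppose N ≡ 10 (mod 15). Write N = 15j + 10. Then (15j + 10)² = 225j² + 300j + 100 = 15(15j² + 20j + 6) + 10, so N² ≡ 10 (mod 15).

Converse. This fails: take N = 5. Then 5² = 25 ≡ 10 (mod 15), yet 5 ≡ 5 (mod 15), not 10.

Only the forward implication holds.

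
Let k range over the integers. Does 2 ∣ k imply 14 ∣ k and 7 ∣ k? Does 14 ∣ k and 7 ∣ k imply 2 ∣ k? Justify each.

[⇒] This fails: take k = 2. Certainly 2 ∣ 2, but 14 ∤ 2.

[⇐] Suppose 14 ∣ k and 7 ∣ k. Any common multiple of 14 and 7 is a multiple of their lcm; here lcm(14, 7) = 14·7/gcd(14, 7) = 98/7 = 14, so 14 ∣ k. Since 2 ∣ 14, it follows that 2 ∣ k.

Only the converse holds.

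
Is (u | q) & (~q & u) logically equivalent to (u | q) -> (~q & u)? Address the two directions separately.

Not equivalent: only (⇒) holds.

(⟹) Assume the antecedent. If q is true, the antecedent cannot hold. If q is false, (u | q) -> (~q & u) reduces to true regardless of the other variables. Either way (u | q) -> (~q & u) holds.

(⟸) This fails. Under q = F, u = F, the left side is false but the right side is true.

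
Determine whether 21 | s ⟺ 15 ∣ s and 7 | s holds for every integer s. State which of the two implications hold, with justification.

(⇒) This fails: take s = 21. Certainly 21 ∣ 21, but 15 ∤ 21.

(⇐) Suppose 15 ∣ s and 7 ∣ s. Any common multiple of 15 and 7 is a multiple of their lcm; here gcd(15, 7) = 1, so lcm(15, 7) = 15·7 = 105, so 105 ∣ s. Since 21 ∣ 105, it follows that 21 ∣ s.

The forward direction fails; the converse holds.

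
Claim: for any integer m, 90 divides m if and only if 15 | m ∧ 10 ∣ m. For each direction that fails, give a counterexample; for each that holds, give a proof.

Not equivalent: only (⇒) holds.

(⟹) If 90 ∣ m, write m = 90q. Since 90 = 6·15, m = 15·(6q), so 15 ∣ m; and since 90 = 9·10, m = 10·(9q), so 10 ∣ m.

(⟸) This fails: take m = 30. Both 15 ∣ 30 and 10 ∣ 30, yet 30 is not a multiple of 90 (since 30 = 0·90 + 30), so 90 ∤ 30.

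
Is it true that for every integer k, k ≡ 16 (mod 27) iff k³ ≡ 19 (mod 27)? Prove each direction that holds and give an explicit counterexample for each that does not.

Not equivalent: only (⇒) holds.

(→) Suppose k ≡ 16 (mod 27). Write k = 27j + 16. Then (27j + 16)³ = 19683j³ + 34992j² + 20736j + 4096 = 27(729j³ + 1296j² + 768j + 151) + 19, so k³ ≡ 19 (mod 27).

(←) This fails: take k = 7. Then 7³ = 343 ≡ 19 (mod 27), yet 7 ≡ 7 (mod 27), not 16.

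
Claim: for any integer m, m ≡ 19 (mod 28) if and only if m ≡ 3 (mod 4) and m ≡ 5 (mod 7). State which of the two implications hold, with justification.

The biconditional holds.

(⟹) Suppose m ≡ 19 (mod 28); write m = 28j + 19. Since 4 ∣ 28, reducing mod 4 gives m ≡ 19 ≡ 3 (mod 4); since 7 ∣ 28, reducing mod 7 gives m ≡ 19 ≡ 5 (mod 7).

(⟸) Conversely, if m ≡ 3 (mod 4) and m ≡ 5 (mod 7), then by the Chinese remainder theorem m ≡ 19 (mod 28). This is exactly m ≡ 19 (mod 28).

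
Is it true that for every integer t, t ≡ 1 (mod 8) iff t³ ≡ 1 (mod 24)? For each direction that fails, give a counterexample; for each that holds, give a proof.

The forward direction fails; the converse holds.

Forward direction. This fails: take t = 9. Then 9 ≡ 1 (mod 8), but 9³ = 729 ≡ 9 (mod 24), not 1.

Converse. The residues r modulo 24 with r³ ≡ 1 (mod 24) are exactly {1}, and each is ≡ 1 (mod 8).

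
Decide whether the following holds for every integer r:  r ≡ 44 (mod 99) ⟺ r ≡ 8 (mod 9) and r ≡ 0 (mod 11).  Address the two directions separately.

(⟹) Suppose r ≡ 44 (mod 99); write r = 99j + 44. Since 9 ∣ 99, reducing mod 9 gives r ≡ 44 ≡ 8 (mod 9); since 11 ∣ 99, reducing mod 11 gives r ≡ 44 ≡ 0 (mod 11).

(⟸) Conversely, if r ≡ 8 (mod 9) and r ≡ 0 (mod 11), then by the Chinese remainder theorem r ≡ 44 (mod 99). This is exactly r ≡ 44 (mod 99).

Equivalent; both directions hold.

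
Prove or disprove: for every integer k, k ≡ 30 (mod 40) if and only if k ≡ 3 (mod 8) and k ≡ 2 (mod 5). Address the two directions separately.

(→) This fails: k = 30 gives 30 ≡ 30 (mod 40) but 30 ≡ 6 (mod 8), so the conjunction on the right does not hold.

(←) This fails: k = 27 satisfies both congruences on the right (27 ≡ 3 mod 8 and 27 ≡ 2 mod 5) yet 27 ≡ 27 (mod 40), not 30.

Both directions fail.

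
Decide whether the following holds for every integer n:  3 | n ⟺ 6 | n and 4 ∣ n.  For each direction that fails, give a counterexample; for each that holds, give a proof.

(→) This fails: take n = 3. Certainly 3 ∣ 3, but 6 ∤ 3.

(←) Suppose 6 ∣ n and 4 ∣ n. Any common multiple of 6 and 4 is a multiple of their lcm; here lcm(6, 4) = 6·4/gcd(6, 4) = 24/2 = 12, so 12 ∣ n. Since 3 ∣ 12, it follows that 3 ∣ n.

Not equivalent: only (⇐) holds.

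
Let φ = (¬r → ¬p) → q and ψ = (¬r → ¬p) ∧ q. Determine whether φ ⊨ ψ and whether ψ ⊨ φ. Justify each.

(→) This fails. Under q = F, p = T, r = F, the left side is true but the right side is false.

(←) Assume the antecedent. If q is true, (¬r → ¬p) → q reduces to true regardless of the other variables. If q is false, the antecedent cannot hold. Either way (¬r → ¬p) → q holds.

(⇒) fails; (⇐) holds.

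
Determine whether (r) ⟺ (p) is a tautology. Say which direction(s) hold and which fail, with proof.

(→) This fails. Under p = F, r = T, the left side is true but the right side is false.

(←) This fails. Under p = T, r = F, the left side is false but the right side is true.

Both directions fail.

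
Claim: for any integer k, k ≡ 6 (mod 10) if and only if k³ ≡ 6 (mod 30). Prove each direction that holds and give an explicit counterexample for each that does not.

[⇒] This fails: take k = 16. Then 16 ≡ 6 (mod 10), but 16³ = 4096 ≡ 16 (mod 30), not 6.

[⇐] Conversely, the residues r modulo 30 with r³ ≡ 6 (mod 30) are exactly {6}, and each is ≡ 6 (mod 10).

Not equivalent: only (⇐) holds.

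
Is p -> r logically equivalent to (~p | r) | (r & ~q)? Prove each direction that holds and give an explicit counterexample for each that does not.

Both directions hold.

(→) Assume the antecedent. If p is true, the antecedent forces (q = F, p = T, r = T) or (q = T, p = T, r = T), and (~p | r) | (r & ~q) holds there. If p is false, (~p | r) | (r & ~q) reduces to true regardless of the other variables. Either way (~p | r) | (r & ~q) holds.

(←) Assume the antecedent. If p is true, the antecedent forces (q = F, p = T, r = T) or (q = T, p = T, r = T), and p -> r holds there. If p is false, p -> r reduces to true regardless of the other variables. Either way p -> r holds.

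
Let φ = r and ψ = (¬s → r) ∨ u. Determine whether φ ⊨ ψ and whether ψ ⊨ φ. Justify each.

(→) Assume the antecedent. If r is true, (¬s → r) ∨ u reduces to true regardless of the other variables. If r is false, the antecedent cannot hold. Either way (¬s → r) ∨ u holds.

(←) This fails. Under r = F, u = T, s = F, the left side is false but the right side is true.

The forward direction holds; the converse fails.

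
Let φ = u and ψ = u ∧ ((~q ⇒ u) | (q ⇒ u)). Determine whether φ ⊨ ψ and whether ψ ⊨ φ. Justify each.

(⇒) Assume the antecedent. If u is true, u ∧ ((~q ⇒ u) | (q ⇒ u)) reduces to true regardless of the other variables. If u is false, the antecedent cannot hold. Either way u ∧ ((~q ⇒ u) | (q ⇒ u)) holds.

(⇐) Assume the antecedent. If u is true, u reduces to true regardless of the other variables. If u is false, the antecedent cannot hold. Either way u holds.

Both directions hold.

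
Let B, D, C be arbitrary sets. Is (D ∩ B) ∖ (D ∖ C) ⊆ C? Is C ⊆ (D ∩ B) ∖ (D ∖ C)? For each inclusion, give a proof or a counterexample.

Only the forward inclusion holds.

Forward inclusion. Let x ∈ (D ∩ B) ∖ (D ∖ C). Then x ∈ B ∩ D ∩ C, from which x ∈ C.

Reverse inclusion. This inclusion fails. Take B = ∅, D = ∅, C = {1}; then 1 ∈ C but 1 ∉ (D ∩ B) ∖ (D ∖ C).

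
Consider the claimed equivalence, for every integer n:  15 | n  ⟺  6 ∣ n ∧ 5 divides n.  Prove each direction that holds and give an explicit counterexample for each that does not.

The forward direction fails; the converse holds.

[⇒] This fails: take n = 15. Certainly 15 ∣ 15, but 6 ∤ 15.

[⇐] Suppose 6 ∣ n and 5 ∣ n. Any common multiple of 6 and 5 is a multiple of their lcm; here gcd(6, 5) = 1, so lcm(6, 5) = 6·5 = 30, so 30 ∣ n. Since 15 ∣ 30, it follows that 15 ∣ n.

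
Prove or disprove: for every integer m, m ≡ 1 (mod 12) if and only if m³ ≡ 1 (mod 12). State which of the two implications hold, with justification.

(⟹) Suppose m ≡ 1 (mod 12). Write m = 12j + 1. Then (12j + 1)³ = 1728j³ + 432j² + 36j + 1 = 12(144j³ + 36j² + 3j) + 1, so m³ ≡ 1 (mod 12).

(⟸) For the converse, argue contrapositively. If m ≢ 1 (mod 12), then m is congruent to one of 0, 2, 3, 4, 5, 6, 7, 8, 9, 10, 11 modulo 12, and these give m³ ≡ 0, 8, 3, 4, 5, 0, 7, 8, 9, 4, 11 respectively — never 1.

Both directions hold.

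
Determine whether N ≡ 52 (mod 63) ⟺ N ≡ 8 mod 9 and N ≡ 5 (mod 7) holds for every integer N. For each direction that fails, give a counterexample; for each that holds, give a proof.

Both directions fail.

(→) This fails: N = 52 gives 52 ≡ 52 (mod 63) but 52 ≡ 7 (mod 9), so the conjunction on the right does not hold.

(←) This fails: N = 26 satisfies both congruences on the right (26 ≡ 8 mod 9 and 26 ≡ 5 mod 7) yet 26 ≡ 26 (mod 63), not 52.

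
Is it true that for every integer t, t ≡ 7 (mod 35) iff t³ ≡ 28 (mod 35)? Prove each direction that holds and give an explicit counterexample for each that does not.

Both directions hold; the statement is true.

(⟹) Suppose t ≡ 7 (mod 35). Write t = 35j + 7. Then (35j + 7)³ = 42875j³ + 25725j² + 5145j + 343 = 35(1225j³ + 735j² + 147j + 9) + 28, so t³ ≡ 28 (mod 35).

(⟸) Conversely, suppose t³ ≡ 28 (mod 35). The only residue r in {0, …, 34} with r³ ≡ 28 (mod 35) is r = 7, so t ≡ 7 (mod 35).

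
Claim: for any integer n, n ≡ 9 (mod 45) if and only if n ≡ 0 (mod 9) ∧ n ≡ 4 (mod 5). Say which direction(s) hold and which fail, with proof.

[⇒] Suppose n ≡ 9 (mod 45); write n = 45j + 9. Since 9 ∣ 45, reducing mod 9 gives n ≡ 9 ≡ 0 (mod 9); since 5 ∣ 45, reducing mod 5 gives n ≡ 9 ≡ 4 (mod 5).

[⇐] Conversely, if n ≡ 0 (mod 9) and n ≡ 4 (mod 5), then by the Chinese remainder theorem n ≡ 9 (mod 45). This is exactly n ≡ 9 (mod 45).

The biconditional holds.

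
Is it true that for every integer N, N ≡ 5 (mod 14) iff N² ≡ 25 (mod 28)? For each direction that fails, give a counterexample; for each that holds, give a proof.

The forward direction holds; the converse fails.

[⇒] Suppose N ≡ 5 (mod 14). Working modulo 28, N ∈ {5, 19}; for each such r, r² ≡ 25 (mod 28).

[⇐] This fails: take N = 9. Then 9² = 81 ≡ 25 (mod 28), yet 9 ≡ 9 (mod 14), not 5.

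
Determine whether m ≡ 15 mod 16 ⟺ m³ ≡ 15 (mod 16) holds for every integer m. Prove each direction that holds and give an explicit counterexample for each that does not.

Equivalent; both directions hold.

Converse. Suppose m³ ≡ 15 (mod 16). The only residue r in {0, …, 15} with r³ ≡ 15 (mod 16) is r = 15, so m ≡ 15 (mod 16).

Forward direction. Suppose m ≡ 15 mod 16. Write m = 16j + 15. Then (16j + 15)³ = 4096j³ + 11520j² + 10800j + 3375 = 16(256j³ + 720j² + 675j + 210) + 15, so m³ ≡ 15 (mod 16).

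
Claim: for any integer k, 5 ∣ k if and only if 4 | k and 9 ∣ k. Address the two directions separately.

[⇒] This fails: take k = 5. Certainly 5 ∣ 5, but 4 ∤ 5.

[⇐] This fails: take k = 36. Both 4 ∣ 36 and 9 ∣ 36, yet 36 is not a multiple of 5 (since 36 = 7·5 + 1), so 5 ∤ 36.

Both directions fail.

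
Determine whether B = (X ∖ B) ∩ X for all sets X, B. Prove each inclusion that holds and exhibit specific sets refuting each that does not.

Neither inclusion holds.

Forward inclusion. This inclusion fails. Take X = ∅, B = {1}; then 1 ∈ B but 1 ∉ (X ∖ B) ∩ X.

Reverse inclusion. This inclusion fails. Take X = {1}, B = ∅; then 1 ∈ (X ∖ B) ∩ X but 1 ∉ B.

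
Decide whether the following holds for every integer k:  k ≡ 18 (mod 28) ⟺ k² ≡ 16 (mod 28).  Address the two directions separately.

(←) This fails: take k = 4. Then 4² = 16 ≡ 16 (mod 28), yet 4 ≡ 4 (mod 28), not 18.

(→) Suppose k ≡ 18 (mod 28). Write k = 28j + 18. Then (28j + 18)² = 784j² + 1008j + 324 = 28(28j² + 36j + 11) + 16, so k² ≡ 16 (mod 28).

Only the forward implication holds.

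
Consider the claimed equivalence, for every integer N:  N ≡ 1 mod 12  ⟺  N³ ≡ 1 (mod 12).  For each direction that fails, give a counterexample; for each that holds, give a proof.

(⇒) Suppose N ≡ 1 mod 12. Write N = 12j + 1. Then (12j + 1)³ = 1728j³ + 432j² + 36j + 1 = 12(144j³ + 36j² + 3j) + 1, so N³ ≡ 1 (mod 12).

(⇐) Conversely, suppose N³ ≡ 1 (mod 12). The only residue r in {0, …, 11} with r³ ≡ 1 (mod 12) is r = 1, so N ≡ 1 (mod 12).

Both directions hold; the statement is true.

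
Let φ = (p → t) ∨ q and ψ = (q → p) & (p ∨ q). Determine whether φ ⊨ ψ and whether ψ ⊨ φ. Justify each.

(→) This fails. Under q = F, t = F, p = F, the left side is true but the right side is false.

(←) This fails. Under q = F, t = F, p = T, the left side is false but the right side is true.

Neither direction holds.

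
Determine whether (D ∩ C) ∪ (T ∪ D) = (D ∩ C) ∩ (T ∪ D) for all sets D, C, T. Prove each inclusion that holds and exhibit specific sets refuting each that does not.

(⊆) fails; (⊇) holds.

Forward inclusion. This inclusion fails. Take D = {1}, C = ∅, T = ∅; then 1 ∈ (D ∩ C) ∪ (T ∪ D) but 1 ∉ (D ∩ C) ∩ (T ∪ D).

Reverse inclusion. Let x ∈ (D ∩ C) ∩ (T ∪ D). Then either x ∈ D ∩ C and x ∉ T; or x ∈ D ∩ C ∩ T. In each case x ∈ (D ∩ C) ∪ (T ∪ D), so (D ∩ C) ∩ (T ∪ D) ⊆ (D ∩ C) ∪ (T ∪ D).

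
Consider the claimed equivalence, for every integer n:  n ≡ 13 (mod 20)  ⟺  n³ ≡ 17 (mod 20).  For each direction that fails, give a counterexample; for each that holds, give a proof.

(⇒) Suppose n ≡ 13 (mod 20). Write n = 20j + 13. Then (20j + 13)³ = 8000j³ + 15600j² + 10140j + 2197 = 20(400j³ + 780j² + 507j + 109) + 17, so n³ ≡ 17 (mod 20).

(⇐) Conversely, suppose n³ ≡ 17 (mod 20). The only residue r in {0, …, 19} with r³ ≡ 17 (mod 20) is r = 13, so n ≡ 13 (mod 20).

Both implications hold.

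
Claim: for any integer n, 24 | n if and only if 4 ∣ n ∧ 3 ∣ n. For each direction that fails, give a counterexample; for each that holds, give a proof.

Only the forward implication holds.

Forward direction. If 24 ∣ n, write n = 24q. Since 24 = 6·4, n = 4·(6q), so 4 ∣ n; and since 24 = 8·3, n = 3·(8q), so 3 ∣ n.

Converse. This fails: take n = 12. Both 4 ∣ 12 and 3 ∣ 12, yet 12 is not a multiple of 24 (since 12 = 0·24 + 12), so 24 ∤ 12.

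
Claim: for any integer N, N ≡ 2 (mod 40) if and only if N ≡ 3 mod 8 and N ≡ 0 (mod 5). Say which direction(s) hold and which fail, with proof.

(⟹) This fails: N = 2 gives 2 ≡ 2 (mod 40) but 2 ≡ 2 (mod 8), so the conjunction on the right does not hold.

(⟸) This fails: N = 35 satisfies both congruences on the right (35 ≡ 3 mod 8 and 35 ≡ 0 mod 5) yet 35 ≡ 35 (mod 40), not 2.

Neither direction holds.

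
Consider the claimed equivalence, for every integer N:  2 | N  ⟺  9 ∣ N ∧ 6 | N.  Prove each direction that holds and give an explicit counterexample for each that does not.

Only the reverse direction holds.

(⇒) This fails: take N = 2. Certainly 2 ∣ 2, but 9 ∤ 2.

(⇐) Suppose 9 ∣ N and 6 ∣ N. Any common multiple of 9 and 6 is a multiple of their lcm; here lcm(9, 6) = 9·6/gcd(9, 6) = 54/3 = 18, so 18 ∣ N. Since 2 ∣ 18, it follows that 2 ∣ N.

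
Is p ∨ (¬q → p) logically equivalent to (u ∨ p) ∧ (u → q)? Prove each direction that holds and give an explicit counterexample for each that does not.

(⇒) fails; (⇐) holds.

(⇒) This fails. Under u = F, q = T, p = F, the left side is true but the right side is false.

(⇐) Assume the antecedent. If u is true, the antecedent forces (u = T, q = T, p = F) or (u = T, q = T, p = T), and p ∨ (¬q → p) holds there. If u is false, the antecedent forces (u = F, q = F, p = T) or (u = F, q = T, p = T), and p ∨ (¬q → p) holds there. Either way p ∨ (¬q → p) holds.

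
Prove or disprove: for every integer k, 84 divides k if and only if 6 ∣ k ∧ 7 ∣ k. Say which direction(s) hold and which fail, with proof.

[⇒] If 84 ∣ k, write k = 84q. Since 84 = 14·6, k = 6·(14q), so 6 ∣ k; and since 84 = 12·7, k = 7·(12q), so 7 ∣ k.

[⇐] This fails: take k = 42. Both 6 ∣ 42 and 7 ∣ 42, yet 42 is not a multiple of 84 (since 42 = 0·84 + 42), so 84 ∤ 42.

Only the forward implication holds.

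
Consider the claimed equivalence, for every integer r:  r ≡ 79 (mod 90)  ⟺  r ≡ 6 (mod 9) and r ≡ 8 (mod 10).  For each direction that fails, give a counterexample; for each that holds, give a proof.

(⟹) This fails: r = 79 gives 79 ≡ 79 (mod 90) but 79 ≡ 7 (mod 9), so the conjunction on the right does not hold.

(⟸) This fails: r = 78 satisfies both congruences on the right (78 ≡ 6 mod 9 and 78 ≡ 8 mod 10) yet 78 ≡ 78 (mod 90), not 79.

(⇒) fails and (⇐) fails.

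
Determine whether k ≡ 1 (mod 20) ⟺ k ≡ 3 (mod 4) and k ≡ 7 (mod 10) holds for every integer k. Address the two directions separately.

Neither implication holds.

Forward direction. This fails: k = 1 gives 1 ≡ 1 (mod 20) but 1 ≡ 1 (mod 4), so the conjunction on the right does not hold.

Converse. This fails: k = 7 satisfies both congruences on the right (7 ≡ 3 mod 4 and 7 ≡ 7 mod 10) yet 7 ≡ 7 (mod 20), not 1.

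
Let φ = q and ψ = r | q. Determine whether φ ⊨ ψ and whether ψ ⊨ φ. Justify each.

Only the forward direction holds.

(⟸) This fails. Under r = T, q = F, the left side is false but the right side is true.

(⟹) Assume the antecedent. If r is true, r | q reduces to true regardless of the other variables. If r is false, the antecedent forces (r = F, q = T), and r | q holds there. Either way r | q holds.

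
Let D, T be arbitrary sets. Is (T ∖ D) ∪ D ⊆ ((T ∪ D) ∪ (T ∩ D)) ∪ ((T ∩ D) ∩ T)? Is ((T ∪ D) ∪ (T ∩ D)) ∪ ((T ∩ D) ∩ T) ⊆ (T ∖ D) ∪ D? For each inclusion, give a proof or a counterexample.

Both inclusions hold; the sets are equal.

Reverse inclusion. Let x ∈ ((T ∪ D) ∪ (T ∩ D)) ∪ ((T ∩ D) ∩ T). Then either x ∈ D and x ∉ T; or x ∈ T and x ∉ D; or x ∈ D ∩ T. In each case x ∈ (T ∖ D) ∪ D, so ((T ∪ D) ∪ (T ∩ D)) ∪ ((T ∩ D) ∩ T) ⊆ (T ∖ D) ∪ D.

Forward inclusion. Let x ∈ (T ∖ D) ∪ D. Then either x ∈ D and x ∉ T; or x ∈ T and x ∉ D; or x ∈ D ∩ T. In each case x ∈ ((T ∪ D) ∪ (T ∩ D)) ∪ ((T ∩ D) ∩ T), so (T ∖ D) ∪ D ⊆ ((T ∪ D) ∪ (T ∩ D)) ∪ ((T ∩ D) ∩ T).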